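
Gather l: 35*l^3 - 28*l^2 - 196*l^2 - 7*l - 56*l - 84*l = 35*l^3 - 224*l^2 - 147*l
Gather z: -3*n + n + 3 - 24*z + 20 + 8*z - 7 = -2*n - 16*z + 16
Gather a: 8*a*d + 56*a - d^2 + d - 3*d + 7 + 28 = a*(8*d + 56) - d^2 - 2*d + 35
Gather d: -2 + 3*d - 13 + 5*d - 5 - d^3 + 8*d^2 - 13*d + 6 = -d^3 + 8*d^2 - 5*d - 14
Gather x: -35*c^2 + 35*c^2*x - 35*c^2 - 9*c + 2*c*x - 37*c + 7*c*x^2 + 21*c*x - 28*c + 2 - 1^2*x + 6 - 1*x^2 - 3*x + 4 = -70*c^2 - 74*c + x^2*(7*c - 1) + x*(35*c^2 + 23*c - 4) + 12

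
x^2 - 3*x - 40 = (x - 8)*(x + 5)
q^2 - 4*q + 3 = (q - 3)*(q - 1)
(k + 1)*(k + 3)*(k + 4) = k^3 + 8*k^2 + 19*k + 12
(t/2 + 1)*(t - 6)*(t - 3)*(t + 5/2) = t^4/2 - 9*t^3/4 - 35*t^2/4 + 18*t + 45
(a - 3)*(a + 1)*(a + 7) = a^3 + 5*a^2 - 17*a - 21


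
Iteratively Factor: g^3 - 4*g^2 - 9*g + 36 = (g - 4)*(g^2 - 9) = (g - 4)*(g + 3)*(g - 3)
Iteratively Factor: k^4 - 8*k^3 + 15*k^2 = (k)*(k^3 - 8*k^2 + 15*k) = k*(k - 3)*(k^2 - 5*k) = k^2*(k - 3)*(k - 5)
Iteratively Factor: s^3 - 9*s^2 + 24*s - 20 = (s - 2)*(s^2 - 7*s + 10) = (s - 5)*(s - 2)*(s - 2)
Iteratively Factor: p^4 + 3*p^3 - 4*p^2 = (p)*(p^3 + 3*p^2 - 4*p) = p^2*(p^2 + 3*p - 4) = p^2*(p - 1)*(p + 4)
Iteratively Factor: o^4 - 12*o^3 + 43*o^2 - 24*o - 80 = (o + 1)*(o^3 - 13*o^2 + 56*o - 80) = (o - 5)*(o + 1)*(o^2 - 8*o + 16) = (o - 5)*(o - 4)*(o + 1)*(o - 4)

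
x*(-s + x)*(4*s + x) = -4*s^2*x + 3*s*x^2 + x^3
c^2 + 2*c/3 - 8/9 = (c - 2/3)*(c + 4/3)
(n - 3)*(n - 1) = n^2 - 4*n + 3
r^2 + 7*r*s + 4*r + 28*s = (r + 4)*(r + 7*s)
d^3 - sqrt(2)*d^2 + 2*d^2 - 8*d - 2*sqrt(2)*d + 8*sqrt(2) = (d - 2)*(d + 4)*(d - sqrt(2))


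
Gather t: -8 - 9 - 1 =-18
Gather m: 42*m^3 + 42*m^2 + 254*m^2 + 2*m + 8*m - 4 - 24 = 42*m^3 + 296*m^2 + 10*m - 28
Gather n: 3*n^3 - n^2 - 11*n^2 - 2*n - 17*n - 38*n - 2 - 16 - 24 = 3*n^3 - 12*n^2 - 57*n - 42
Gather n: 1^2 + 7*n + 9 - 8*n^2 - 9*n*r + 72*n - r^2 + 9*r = -8*n^2 + n*(79 - 9*r) - r^2 + 9*r + 10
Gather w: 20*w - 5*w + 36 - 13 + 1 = 15*w + 24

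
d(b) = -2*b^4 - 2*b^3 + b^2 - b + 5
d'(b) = -8*b^3 - 6*b^2 + 2*b - 1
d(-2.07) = -7.63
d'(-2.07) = 40.11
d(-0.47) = 5.80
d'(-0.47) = -2.43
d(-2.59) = -40.95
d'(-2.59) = 92.56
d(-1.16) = 7.01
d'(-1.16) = 1.09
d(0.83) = 2.77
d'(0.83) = -8.05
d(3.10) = -232.78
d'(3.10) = -290.79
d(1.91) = -33.81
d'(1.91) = -74.81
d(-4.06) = -384.03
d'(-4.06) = 427.37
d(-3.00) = -91.00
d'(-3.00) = 155.00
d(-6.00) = -2113.00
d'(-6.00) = 1499.00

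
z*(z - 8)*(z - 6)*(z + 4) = z^4 - 10*z^3 - 8*z^2 + 192*z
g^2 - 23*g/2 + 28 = (g - 8)*(g - 7/2)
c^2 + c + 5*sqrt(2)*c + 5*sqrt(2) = (c + 1)*(c + 5*sqrt(2))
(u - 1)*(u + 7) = u^2 + 6*u - 7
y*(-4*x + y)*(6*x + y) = -24*x^2*y + 2*x*y^2 + y^3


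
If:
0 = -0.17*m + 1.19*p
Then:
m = 7.0*p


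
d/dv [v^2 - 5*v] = 2*v - 5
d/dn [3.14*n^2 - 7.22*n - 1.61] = 6.28*n - 7.22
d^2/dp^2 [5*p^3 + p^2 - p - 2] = 30*p + 2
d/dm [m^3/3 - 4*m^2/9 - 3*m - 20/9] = m^2 - 8*m/9 - 3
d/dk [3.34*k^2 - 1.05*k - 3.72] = 6.68*k - 1.05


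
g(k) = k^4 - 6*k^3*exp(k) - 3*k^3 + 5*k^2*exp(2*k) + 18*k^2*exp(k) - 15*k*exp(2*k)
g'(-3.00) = -185.98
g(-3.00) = 178.35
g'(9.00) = 40348065716.55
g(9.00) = 17704567448.35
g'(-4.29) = -477.03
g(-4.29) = 586.63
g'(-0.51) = -14.21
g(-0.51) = 6.98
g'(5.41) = 8307393.96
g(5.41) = 3165984.74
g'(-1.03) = -22.75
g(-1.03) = 16.21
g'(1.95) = -613.05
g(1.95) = -345.17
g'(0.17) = -18.47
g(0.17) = -2.81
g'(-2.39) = -105.64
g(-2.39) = 91.05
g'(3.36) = 22421.48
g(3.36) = 4324.30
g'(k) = -6*k^3*exp(k) + 4*k^3 + 10*k^2*exp(2*k) - 9*k^2 - 20*k*exp(2*k) + 36*k*exp(k) - 15*exp(2*k)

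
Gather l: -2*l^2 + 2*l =-2*l^2 + 2*l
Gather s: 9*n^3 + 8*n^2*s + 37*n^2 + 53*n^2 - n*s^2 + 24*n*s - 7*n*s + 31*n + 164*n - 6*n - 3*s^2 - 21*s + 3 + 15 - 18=9*n^3 + 90*n^2 + 189*n + s^2*(-n - 3) + s*(8*n^2 + 17*n - 21)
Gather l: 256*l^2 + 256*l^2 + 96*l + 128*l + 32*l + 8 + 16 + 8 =512*l^2 + 256*l + 32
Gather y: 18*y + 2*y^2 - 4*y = 2*y^2 + 14*y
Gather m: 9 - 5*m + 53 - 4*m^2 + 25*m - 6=-4*m^2 + 20*m + 56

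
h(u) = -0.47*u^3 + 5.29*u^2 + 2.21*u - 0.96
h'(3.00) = 21.26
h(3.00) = 40.59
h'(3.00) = 21.26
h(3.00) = 40.59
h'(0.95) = 10.99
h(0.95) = 5.51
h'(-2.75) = -37.55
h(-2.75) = 42.74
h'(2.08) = 18.12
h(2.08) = 22.29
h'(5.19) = 19.14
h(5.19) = 87.30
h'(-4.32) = -69.81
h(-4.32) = 126.11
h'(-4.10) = -64.87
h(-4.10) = 111.30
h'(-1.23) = -12.94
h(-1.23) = 5.20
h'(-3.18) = -45.69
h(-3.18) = 60.62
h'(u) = -1.41*u^2 + 10.58*u + 2.21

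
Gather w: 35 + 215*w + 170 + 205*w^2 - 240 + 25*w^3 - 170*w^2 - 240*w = 25*w^3 + 35*w^2 - 25*w - 35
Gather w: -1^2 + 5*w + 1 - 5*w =0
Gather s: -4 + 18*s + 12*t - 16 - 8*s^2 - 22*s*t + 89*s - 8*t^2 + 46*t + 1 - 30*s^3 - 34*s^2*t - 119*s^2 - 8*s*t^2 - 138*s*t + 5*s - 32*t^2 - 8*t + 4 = -30*s^3 + s^2*(-34*t - 127) + s*(-8*t^2 - 160*t + 112) - 40*t^2 + 50*t - 15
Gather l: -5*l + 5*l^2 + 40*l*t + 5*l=5*l^2 + 40*l*t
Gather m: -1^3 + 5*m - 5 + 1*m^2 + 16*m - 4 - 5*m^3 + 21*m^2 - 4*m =-5*m^3 + 22*m^2 + 17*m - 10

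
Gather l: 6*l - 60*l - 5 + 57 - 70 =-54*l - 18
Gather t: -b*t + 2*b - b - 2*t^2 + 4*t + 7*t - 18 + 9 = b - 2*t^2 + t*(11 - b) - 9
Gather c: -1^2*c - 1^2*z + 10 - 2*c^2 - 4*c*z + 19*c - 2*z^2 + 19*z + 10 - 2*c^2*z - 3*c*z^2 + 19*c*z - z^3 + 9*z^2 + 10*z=c^2*(-2*z - 2) + c*(-3*z^2 + 15*z + 18) - z^3 + 7*z^2 + 28*z + 20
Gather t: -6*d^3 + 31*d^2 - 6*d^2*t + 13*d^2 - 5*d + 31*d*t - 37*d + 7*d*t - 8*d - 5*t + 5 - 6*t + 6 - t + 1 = -6*d^3 + 44*d^2 - 50*d + t*(-6*d^2 + 38*d - 12) + 12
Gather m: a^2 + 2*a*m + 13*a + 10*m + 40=a^2 + 13*a + m*(2*a + 10) + 40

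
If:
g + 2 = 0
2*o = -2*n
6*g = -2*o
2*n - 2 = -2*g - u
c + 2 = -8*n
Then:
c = 46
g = -2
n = -6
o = 6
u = 18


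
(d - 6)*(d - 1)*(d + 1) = d^3 - 6*d^2 - d + 6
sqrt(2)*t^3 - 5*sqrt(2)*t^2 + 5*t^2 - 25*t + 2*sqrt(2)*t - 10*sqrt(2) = (t - 5)*(t + 2*sqrt(2))*(sqrt(2)*t + 1)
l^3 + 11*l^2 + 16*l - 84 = (l - 2)*(l + 6)*(l + 7)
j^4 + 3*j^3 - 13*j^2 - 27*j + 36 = (j - 3)*(j - 1)*(j + 3)*(j + 4)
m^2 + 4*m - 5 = (m - 1)*(m + 5)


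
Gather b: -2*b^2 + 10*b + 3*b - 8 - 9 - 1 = -2*b^2 + 13*b - 18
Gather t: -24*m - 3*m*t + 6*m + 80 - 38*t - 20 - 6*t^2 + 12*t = -18*m - 6*t^2 + t*(-3*m - 26) + 60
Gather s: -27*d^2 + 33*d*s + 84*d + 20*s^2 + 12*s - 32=-27*d^2 + 84*d + 20*s^2 + s*(33*d + 12) - 32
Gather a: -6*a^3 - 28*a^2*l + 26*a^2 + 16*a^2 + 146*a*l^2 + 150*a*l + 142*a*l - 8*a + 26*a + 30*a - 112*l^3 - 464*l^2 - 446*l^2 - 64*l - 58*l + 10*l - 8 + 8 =-6*a^3 + a^2*(42 - 28*l) + a*(146*l^2 + 292*l + 48) - 112*l^3 - 910*l^2 - 112*l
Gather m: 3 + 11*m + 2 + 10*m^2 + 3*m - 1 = 10*m^2 + 14*m + 4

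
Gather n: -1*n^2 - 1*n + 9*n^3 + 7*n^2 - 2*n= 9*n^3 + 6*n^2 - 3*n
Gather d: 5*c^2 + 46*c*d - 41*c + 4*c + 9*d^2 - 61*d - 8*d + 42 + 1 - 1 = 5*c^2 - 37*c + 9*d^2 + d*(46*c - 69) + 42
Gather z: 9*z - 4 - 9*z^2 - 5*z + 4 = -9*z^2 + 4*z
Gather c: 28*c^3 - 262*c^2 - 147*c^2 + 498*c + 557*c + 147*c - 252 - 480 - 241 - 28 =28*c^3 - 409*c^2 + 1202*c - 1001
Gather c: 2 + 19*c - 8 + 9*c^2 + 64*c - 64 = 9*c^2 + 83*c - 70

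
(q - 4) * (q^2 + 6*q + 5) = q^3 + 2*q^2 - 19*q - 20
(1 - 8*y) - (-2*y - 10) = 11 - 6*y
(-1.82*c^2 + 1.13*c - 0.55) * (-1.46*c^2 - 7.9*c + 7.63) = 2.6572*c^4 + 12.7282*c^3 - 22.0106*c^2 + 12.9669*c - 4.1965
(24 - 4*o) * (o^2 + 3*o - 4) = -4*o^3 + 12*o^2 + 88*o - 96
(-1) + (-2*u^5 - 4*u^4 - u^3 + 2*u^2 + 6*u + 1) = -2*u^5 - 4*u^4 - u^3 + 2*u^2 + 6*u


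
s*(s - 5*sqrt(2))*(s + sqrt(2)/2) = s^3 - 9*sqrt(2)*s^2/2 - 5*s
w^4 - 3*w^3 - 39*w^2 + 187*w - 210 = (w - 5)*(w - 3)*(w - 2)*(w + 7)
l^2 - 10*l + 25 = (l - 5)^2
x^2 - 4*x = x*(x - 4)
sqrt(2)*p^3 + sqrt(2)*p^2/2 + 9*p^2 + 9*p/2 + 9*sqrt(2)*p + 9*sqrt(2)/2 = (p + 3*sqrt(2)/2)*(p + 3*sqrt(2))*(sqrt(2)*p + sqrt(2)/2)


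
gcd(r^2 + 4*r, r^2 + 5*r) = r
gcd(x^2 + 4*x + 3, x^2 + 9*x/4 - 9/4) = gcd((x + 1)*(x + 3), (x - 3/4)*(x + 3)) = x + 3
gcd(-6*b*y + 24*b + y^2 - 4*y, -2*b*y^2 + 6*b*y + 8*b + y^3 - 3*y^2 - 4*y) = y - 4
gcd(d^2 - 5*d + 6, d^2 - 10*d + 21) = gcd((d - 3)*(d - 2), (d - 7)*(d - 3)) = d - 3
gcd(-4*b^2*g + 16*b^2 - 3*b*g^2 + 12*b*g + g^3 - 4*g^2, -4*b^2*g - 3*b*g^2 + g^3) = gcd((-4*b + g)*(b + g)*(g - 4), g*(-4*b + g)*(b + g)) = 4*b^2 + 3*b*g - g^2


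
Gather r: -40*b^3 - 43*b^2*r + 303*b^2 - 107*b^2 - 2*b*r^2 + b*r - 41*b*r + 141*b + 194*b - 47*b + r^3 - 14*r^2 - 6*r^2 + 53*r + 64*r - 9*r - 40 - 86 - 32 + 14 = -40*b^3 + 196*b^2 + 288*b + r^3 + r^2*(-2*b - 20) + r*(-43*b^2 - 40*b + 108) - 144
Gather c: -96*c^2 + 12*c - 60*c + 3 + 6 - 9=-96*c^2 - 48*c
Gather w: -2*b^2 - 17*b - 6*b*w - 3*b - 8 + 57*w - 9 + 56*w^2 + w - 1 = -2*b^2 - 20*b + 56*w^2 + w*(58 - 6*b) - 18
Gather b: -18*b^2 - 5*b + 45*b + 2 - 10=-18*b^2 + 40*b - 8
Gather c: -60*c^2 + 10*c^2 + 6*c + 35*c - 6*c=-50*c^2 + 35*c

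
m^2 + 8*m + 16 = (m + 4)^2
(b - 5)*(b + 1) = b^2 - 4*b - 5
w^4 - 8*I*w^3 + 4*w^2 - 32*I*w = w*(w - 8*I)*(w - 2*I)*(w + 2*I)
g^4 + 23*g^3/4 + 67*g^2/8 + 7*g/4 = g*(g + 1/4)*(g + 2)*(g + 7/2)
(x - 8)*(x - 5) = x^2 - 13*x + 40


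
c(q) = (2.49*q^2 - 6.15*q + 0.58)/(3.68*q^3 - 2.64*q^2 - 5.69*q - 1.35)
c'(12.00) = -0.00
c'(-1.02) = -16.75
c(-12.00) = -0.06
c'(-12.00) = -0.01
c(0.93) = 0.50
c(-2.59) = -0.49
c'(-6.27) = -0.03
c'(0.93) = 0.17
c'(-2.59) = -0.31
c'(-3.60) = -0.12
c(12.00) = 0.05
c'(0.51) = 0.28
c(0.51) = 0.43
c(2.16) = -0.10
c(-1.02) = -4.30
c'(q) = (4.98*q - 6.15)/(3.68*q^3 - 2.64*q^2 - 5.69*q - 1.35) + (-11.04*q^2 + 5.28*q + 5.69)*(2.49*q^2 - 6.15*q + 0.58)/(3.68*q^3 - 2.64*q^2 - 5.69*q - 1.35)^2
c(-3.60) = -0.29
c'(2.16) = 0.72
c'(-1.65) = -1.44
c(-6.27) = -0.14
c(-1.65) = -1.12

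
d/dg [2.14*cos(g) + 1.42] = -2.14*sin(g)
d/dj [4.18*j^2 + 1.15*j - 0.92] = 8.36*j + 1.15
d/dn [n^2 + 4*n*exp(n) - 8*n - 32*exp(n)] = 4*n*exp(n) + 2*n - 28*exp(n) - 8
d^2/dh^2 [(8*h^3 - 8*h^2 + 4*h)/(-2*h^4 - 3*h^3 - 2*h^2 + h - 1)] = 8*(-8*h^9 + 24*h^8 + 36*h^7 - 54*h^6 + 15*h^5 - 18*h^4 - 23*h^3 + 12*h^2 + 1)/(8*h^12 + 36*h^11 + 78*h^10 + 87*h^9 + 54*h^8 + 21*h^7 + 29*h^6 + 21*h^5 + 6*h^4 - 4*h^3 + 9*h^2 - 3*h + 1)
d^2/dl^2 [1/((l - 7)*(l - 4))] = 2*((l - 7)^2 + (l - 7)*(l - 4) + (l - 4)^2)/((l - 7)^3*(l - 4)^3)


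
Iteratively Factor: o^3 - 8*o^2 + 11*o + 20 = (o - 4)*(o^2 - 4*o - 5) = (o - 5)*(o - 4)*(o + 1)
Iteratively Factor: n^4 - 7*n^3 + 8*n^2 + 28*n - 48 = (n + 2)*(n^3 - 9*n^2 + 26*n - 24) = (n - 4)*(n + 2)*(n^2 - 5*n + 6) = (n - 4)*(n - 3)*(n + 2)*(n - 2)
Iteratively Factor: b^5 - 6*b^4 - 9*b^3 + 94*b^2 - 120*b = (b - 3)*(b^4 - 3*b^3 - 18*b^2 + 40*b) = (b - 3)*(b + 4)*(b^3 - 7*b^2 + 10*b) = (b - 3)*(b - 2)*(b + 4)*(b^2 - 5*b) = (b - 5)*(b - 3)*(b - 2)*(b + 4)*(b)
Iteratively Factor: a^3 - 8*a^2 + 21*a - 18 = (a - 3)*(a^2 - 5*a + 6) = (a - 3)*(a - 2)*(a - 3)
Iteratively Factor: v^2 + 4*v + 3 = (v + 3)*(v + 1)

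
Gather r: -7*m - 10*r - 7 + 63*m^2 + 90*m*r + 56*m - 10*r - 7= 63*m^2 + 49*m + r*(90*m - 20) - 14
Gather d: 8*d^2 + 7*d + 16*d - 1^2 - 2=8*d^2 + 23*d - 3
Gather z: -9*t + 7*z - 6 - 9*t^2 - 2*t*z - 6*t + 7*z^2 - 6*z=-9*t^2 - 15*t + 7*z^2 + z*(1 - 2*t) - 6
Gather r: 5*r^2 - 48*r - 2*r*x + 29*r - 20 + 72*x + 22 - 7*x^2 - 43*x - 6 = 5*r^2 + r*(-2*x - 19) - 7*x^2 + 29*x - 4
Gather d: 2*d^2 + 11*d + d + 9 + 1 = 2*d^2 + 12*d + 10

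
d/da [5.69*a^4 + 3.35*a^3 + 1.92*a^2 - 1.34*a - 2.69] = 22.76*a^3 + 10.05*a^2 + 3.84*a - 1.34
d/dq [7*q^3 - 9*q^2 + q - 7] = 21*q^2 - 18*q + 1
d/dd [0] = 0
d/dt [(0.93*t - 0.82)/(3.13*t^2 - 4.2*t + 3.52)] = (-2.9109*t^2 + 5.1332*t - 0.1704)/(9.7969*t^4 - 26.292*t^3 + 39.6752*t^2 - 29.568*t + 12.3904)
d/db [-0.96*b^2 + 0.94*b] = 0.94 - 1.92*b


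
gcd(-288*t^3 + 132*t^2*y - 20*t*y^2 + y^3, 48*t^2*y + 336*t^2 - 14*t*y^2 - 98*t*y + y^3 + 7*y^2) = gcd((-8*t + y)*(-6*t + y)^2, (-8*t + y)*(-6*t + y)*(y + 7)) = 48*t^2 - 14*t*y + y^2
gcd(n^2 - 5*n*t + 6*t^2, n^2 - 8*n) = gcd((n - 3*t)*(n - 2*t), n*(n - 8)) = 1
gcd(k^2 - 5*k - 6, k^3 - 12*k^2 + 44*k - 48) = k - 6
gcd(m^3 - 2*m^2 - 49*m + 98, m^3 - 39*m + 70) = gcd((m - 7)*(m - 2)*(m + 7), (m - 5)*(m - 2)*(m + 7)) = m^2 + 5*m - 14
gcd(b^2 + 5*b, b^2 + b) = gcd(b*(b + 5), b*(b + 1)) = b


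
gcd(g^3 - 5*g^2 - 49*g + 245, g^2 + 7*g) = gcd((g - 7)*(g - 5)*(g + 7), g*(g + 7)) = g + 7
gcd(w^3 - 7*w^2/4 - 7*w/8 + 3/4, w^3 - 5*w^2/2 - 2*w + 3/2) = w - 1/2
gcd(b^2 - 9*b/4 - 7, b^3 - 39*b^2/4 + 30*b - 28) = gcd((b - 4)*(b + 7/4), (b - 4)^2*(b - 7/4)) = b - 4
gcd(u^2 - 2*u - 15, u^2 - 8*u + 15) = u - 5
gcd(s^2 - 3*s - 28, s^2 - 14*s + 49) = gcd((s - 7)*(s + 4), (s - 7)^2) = s - 7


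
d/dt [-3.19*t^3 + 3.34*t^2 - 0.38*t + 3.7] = -9.57*t^2 + 6.68*t - 0.38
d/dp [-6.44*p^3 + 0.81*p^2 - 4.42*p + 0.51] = -19.32*p^2 + 1.62*p - 4.42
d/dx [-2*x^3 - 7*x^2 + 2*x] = -6*x^2 - 14*x + 2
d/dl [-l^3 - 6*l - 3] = -3*l^2 - 6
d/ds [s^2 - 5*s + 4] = 2*s - 5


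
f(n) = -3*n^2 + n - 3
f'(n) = 1 - 6*n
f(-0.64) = -4.87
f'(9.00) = -53.00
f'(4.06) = -23.36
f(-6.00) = -117.00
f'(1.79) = -9.74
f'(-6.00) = 37.00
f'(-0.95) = 6.70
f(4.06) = -48.39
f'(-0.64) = 4.84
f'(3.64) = -20.84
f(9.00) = -237.00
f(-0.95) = -6.66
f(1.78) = -10.73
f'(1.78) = -9.68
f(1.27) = -6.57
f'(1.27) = -6.62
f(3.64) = -39.11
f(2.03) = -13.33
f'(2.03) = -11.18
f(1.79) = -10.82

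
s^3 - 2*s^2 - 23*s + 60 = (s - 4)*(s - 3)*(s + 5)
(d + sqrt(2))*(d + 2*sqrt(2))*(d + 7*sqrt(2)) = d^3 + 10*sqrt(2)*d^2 + 46*d + 28*sqrt(2)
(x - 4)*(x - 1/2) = x^2 - 9*x/2 + 2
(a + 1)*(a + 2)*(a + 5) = a^3 + 8*a^2 + 17*a + 10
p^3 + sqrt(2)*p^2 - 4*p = p*(p - sqrt(2))*(p + 2*sqrt(2))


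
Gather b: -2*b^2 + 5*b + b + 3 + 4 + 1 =-2*b^2 + 6*b + 8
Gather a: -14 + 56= 42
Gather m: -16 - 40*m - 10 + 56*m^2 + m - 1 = 56*m^2 - 39*m - 27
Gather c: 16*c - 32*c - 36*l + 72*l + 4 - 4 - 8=-16*c + 36*l - 8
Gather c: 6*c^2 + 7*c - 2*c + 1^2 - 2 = 6*c^2 + 5*c - 1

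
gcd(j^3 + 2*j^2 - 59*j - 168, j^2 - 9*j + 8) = j - 8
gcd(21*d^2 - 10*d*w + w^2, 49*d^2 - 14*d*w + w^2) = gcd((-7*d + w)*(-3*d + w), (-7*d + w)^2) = -7*d + w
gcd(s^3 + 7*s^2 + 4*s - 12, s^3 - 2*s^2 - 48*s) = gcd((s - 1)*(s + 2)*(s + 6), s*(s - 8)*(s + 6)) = s + 6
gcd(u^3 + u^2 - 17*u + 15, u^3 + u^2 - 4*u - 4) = 1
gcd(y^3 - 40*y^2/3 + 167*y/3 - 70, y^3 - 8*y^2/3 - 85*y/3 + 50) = y - 6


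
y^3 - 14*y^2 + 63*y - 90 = (y - 6)*(y - 5)*(y - 3)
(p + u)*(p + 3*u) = p^2 + 4*p*u + 3*u^2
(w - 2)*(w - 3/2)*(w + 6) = w^3 + 5*w^2/2 - 18*w + 18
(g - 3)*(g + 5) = g^2 + 2*g - 15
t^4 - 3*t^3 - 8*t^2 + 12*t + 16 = (t - 4)*(t - 2)*(t + 1)*(t + 2)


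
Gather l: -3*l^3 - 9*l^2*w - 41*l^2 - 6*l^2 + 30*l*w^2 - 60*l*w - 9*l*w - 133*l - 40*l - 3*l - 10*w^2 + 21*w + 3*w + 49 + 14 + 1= -3*l^3 + l^2*(-9*w - 47) + l*(30*w^2 - 69*w - 176) - 10*w^2 + 24*w + 64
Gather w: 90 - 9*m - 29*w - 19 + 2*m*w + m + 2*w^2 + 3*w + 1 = -8*m + 2*w^2 + w*(2*m - 26) + 72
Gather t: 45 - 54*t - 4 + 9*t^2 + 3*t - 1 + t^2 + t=10*t^2 - 50*t + 40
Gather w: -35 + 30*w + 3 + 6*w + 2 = 36*w - 30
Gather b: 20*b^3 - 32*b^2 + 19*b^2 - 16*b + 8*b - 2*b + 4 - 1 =20*b^3 - 13*b^2 - 10*b + 3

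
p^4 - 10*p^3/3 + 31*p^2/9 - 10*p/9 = p*(p - 5/3)*(p - 1)*(p - 2/3)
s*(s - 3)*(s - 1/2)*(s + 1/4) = s^4 - 13*s^3/4 + 5*s^2/8 + 3*s/8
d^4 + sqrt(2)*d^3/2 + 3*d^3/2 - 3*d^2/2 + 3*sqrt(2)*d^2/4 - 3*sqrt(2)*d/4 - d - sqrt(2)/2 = (d - 1)*(d + 1/2)*(d + 2)*(d + sqrt(2)/2)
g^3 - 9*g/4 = g*(g - 3/2)*(g + 3/2)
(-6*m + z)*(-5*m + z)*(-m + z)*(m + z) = -30*m^4 + 11*m^3*z + 29*m^2*z^2 - 11*m*z^3 + z^4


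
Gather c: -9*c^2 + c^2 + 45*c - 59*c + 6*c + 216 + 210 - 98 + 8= -8*c^2 - 8*c + 336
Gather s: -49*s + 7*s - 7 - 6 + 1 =-42*s - 12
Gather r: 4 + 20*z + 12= 20*z + 16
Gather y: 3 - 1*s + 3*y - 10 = -s + 3*y - 7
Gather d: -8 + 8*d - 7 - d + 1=7*d - 14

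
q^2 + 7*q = q*(q + 7)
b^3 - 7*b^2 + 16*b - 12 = (b - 3)*(b - 2)^2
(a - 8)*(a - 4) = a^2 - 12*a + 32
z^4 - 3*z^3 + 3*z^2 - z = z*(z - 1)^3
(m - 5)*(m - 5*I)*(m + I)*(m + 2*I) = m^4 - 5*m^3 - 2*I*m^3 + 13*m^2 + 10*I*m^2 - 65*m + 10*I*m - 50*I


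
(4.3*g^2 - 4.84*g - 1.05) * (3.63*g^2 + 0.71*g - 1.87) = 15.609*g^4 - 14.5162*g^3 - 15.2889*g^2 + 8.3053*g + 1.9635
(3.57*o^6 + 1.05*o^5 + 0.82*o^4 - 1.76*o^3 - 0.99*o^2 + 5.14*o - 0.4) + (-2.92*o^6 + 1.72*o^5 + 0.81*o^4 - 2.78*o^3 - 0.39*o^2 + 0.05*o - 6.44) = 0.65*o^6 + 2.77*o^5 + 1.63*o^4 - 4.54*o^3 - 1.38*o^2 + 5.19*o - 6.84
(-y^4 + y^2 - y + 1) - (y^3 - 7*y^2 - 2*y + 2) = -y^4 - y^3 + 8*y^2 + y - 1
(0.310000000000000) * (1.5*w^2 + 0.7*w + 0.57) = 0.465*w^2 + 0.217*w + 0.1767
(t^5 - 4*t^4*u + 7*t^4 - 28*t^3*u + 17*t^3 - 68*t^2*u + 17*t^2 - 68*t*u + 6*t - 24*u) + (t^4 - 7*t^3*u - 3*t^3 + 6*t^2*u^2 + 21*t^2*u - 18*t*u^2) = t^5 - 4*t^4*u + 8*t^4 - 35*t^3*u + 14*t^3 + 6*t^2*u^2 - 47*t^2*u + 17*t^2 - 18*t*u^2 - 68*t*u + 6*t - 24*u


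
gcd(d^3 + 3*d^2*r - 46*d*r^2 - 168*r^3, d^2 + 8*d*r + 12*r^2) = d + 6*r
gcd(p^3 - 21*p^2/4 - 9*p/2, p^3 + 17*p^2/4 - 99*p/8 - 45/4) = p + 3/4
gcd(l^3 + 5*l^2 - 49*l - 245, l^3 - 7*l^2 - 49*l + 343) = l^2 - 49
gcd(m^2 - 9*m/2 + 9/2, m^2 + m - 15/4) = m - 3/2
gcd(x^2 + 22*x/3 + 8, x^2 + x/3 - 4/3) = x + 4/3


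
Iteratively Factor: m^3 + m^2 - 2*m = (m - 1)*(m^2 + 2*m) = (m - 1)*(m + 2)*(m)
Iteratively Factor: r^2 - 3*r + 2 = (r - 1)*(r - 2)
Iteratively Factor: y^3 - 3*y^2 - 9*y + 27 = (y - 3)*(y^2 - 9) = (y - 3)^2*(y + 3)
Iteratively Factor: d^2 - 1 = (d + 1)*(d - 1)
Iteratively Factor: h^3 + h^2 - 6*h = (h + 3)*(h^2 - 2*h) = h*(h + 3)*(h - 2)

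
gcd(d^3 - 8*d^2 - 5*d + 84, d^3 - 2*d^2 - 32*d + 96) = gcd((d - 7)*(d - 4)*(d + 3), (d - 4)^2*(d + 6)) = d - 4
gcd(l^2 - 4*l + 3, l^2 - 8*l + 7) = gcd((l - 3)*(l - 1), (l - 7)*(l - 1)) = l - 1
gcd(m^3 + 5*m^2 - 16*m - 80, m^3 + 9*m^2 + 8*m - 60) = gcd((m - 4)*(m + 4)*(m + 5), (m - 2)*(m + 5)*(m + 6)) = m + 5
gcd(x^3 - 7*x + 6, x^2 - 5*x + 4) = x - 1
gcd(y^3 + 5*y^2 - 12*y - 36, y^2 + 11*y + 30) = y + 6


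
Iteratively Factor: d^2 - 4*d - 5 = (d + 1)*(d - 5)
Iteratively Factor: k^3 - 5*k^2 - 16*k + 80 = (k - 4)*(k^2 - k - 20) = (k - 4)*(k + 4)*(k - 5)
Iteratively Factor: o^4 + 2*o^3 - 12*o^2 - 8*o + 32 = (o - 2)*(o^3 + 4*o^2 - 4*o - 16) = (o - 2)*(o + 4)*(o^2 - 4) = (o - 2)^2*(o + 4)*(o + 2)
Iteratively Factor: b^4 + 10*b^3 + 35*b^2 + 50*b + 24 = (b + 1)*(b^3 + 9*b^2 + 26*b + 24) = (b + 1)*(b + 4)*(b^2 + 5*b + 6) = (b + 1)*(b + 2)*(b + 4)*(b + 3)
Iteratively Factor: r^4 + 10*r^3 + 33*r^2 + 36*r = (r + 3)*(r^3 + 7*r^2 + 12*r) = r*(r + 3)*(r^2 + 7*r + 12) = r*(r + 3)*(r + 4)*(r + 3)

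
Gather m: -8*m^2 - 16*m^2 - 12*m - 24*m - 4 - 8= -24*m^2 - 36*m - 12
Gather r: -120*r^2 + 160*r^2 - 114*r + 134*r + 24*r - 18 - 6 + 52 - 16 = 40*r^2 + 44*r + 12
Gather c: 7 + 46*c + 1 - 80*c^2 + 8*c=-80*c^2 + 54*c + 8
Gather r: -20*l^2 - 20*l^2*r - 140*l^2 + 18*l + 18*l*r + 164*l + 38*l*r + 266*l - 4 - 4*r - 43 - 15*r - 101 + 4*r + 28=-160*l^2 + 448*l + r*(-20*l^2 + 56*l - 15) - 120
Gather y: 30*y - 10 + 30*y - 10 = 60*y - 20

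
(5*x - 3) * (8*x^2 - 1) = 40*x^3 - 24*x^2 - 5*x + 3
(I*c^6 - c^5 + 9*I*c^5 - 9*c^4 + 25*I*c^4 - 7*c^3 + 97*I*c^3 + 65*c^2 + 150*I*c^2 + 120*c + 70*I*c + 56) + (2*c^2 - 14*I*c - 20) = I*c^6 - c^5 + 9*I*c^5 - 9*c^4 + 25*I*c^4 - 7*c^3 + 97*I*c^3 + 67*c^2 + 150*I*c^2 + 120*c + 56*I*c + 36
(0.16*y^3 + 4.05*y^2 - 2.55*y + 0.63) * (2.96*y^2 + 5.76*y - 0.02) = 0.4736*y^5 + 12.9096*y^4 + 15.7768*y^3 - 12.9042*y^2 + 3.6798*y - 0.0126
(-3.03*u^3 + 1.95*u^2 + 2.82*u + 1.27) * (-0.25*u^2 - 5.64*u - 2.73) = 0.7575*u^5 + 16.6017*u^4 - 3.4311*u^3 - 21.5458*u^2 - 14.8614*u - 3.4671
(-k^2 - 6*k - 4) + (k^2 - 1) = -6*k - 5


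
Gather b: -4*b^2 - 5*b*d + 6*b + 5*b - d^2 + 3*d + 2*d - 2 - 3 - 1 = -4*b^2 + b*(11 - 5*d) - d^2 + 5*d - 6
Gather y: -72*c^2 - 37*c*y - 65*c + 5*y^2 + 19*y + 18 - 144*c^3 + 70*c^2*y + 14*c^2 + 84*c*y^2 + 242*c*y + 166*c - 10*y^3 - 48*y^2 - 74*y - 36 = -144*c^3 - 58*c^2 + 101*c - 10*y^3 + y^2*(84*c - 43) + y*(70*c^2 + 205*c - 55) - 18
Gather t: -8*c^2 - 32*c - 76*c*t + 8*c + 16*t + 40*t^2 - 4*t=-8*c^2 - 24*c + 40*t^2 + t*(12 - 76*c)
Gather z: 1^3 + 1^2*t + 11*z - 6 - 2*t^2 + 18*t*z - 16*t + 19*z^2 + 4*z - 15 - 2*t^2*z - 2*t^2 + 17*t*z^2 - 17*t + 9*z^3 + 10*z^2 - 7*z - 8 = -4*t^2 - 32*t + 9*z^3 + z^2*(17*t + 29) + z*(-2*t^2 + 18*t + 8) - 28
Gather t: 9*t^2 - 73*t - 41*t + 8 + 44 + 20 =9*t^2 - 114*t + 72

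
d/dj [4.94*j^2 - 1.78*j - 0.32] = 9.88*j - 1.78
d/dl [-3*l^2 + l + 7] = 1 - 6*l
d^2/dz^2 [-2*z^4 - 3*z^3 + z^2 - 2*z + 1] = -24*z^2 - 18*z + 2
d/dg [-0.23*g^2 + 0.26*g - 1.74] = 0.26 - 0.46*g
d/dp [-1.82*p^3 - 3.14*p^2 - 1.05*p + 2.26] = -5.46*p^2 - 6.28*p - 1.05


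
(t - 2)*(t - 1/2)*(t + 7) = t^3 + 9*t^2/2 - 33*t/2 + 7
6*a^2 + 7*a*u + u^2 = (a + u)*(6*a + u)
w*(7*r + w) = 7*r*w + w^2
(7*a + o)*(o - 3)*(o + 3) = 7*a*o^2 - 63*a + o^3 - 9*o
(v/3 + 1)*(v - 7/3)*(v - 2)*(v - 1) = v^4/3 - 7*v^3/9 - 7*v^2/3 + 67*v/9 - 14/3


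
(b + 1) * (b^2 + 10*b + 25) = b^3 + 11*b^2 + 35*b + 25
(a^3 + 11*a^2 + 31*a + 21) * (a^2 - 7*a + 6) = a^5 + 4*a^4 - 40*a^3 - 130*a^2 + 39*a + 126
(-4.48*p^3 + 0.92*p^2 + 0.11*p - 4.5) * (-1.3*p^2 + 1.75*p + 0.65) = 5.824*p^5 - 9.036*p^4 - 1.445*p^3 + 6.6405*p^2 - 7.8035*p - 2.925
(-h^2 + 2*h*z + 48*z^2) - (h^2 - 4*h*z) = -2*h^2 + 6*h*z + 48*z^2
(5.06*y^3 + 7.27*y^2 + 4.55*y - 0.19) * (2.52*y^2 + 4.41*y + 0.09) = 12.7512*y^5 + 40.635*y^4 + 43.9821*y^3 + 20.241*y^2 - 0.4284*y - 0.0171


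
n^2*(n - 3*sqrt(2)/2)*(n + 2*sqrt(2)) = n^4 + sqrt(2)*n^3/2 - 6*n^2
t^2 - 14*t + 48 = (t - 8)*(t - 6)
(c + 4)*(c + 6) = c^2 + 10*c + 24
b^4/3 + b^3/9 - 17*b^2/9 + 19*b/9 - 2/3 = (b/3 + 1)*(b - 1)^2*(b - 2/3)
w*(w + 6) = w^2 + 6*w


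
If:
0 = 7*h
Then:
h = 0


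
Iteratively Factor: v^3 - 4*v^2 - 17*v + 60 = (v + 4)*(v^2 - 8*v + 15) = (v - 3)*(v + 4)*(v - 5)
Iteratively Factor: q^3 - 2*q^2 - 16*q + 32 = (q - 2)*(q^2 - 16) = (q - 4)*(q - 2)*(q + 4)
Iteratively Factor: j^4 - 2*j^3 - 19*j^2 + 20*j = (j + 4)*(j^3 - 6*j^2 + 5*j) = (j - 1)*(j + 4)*(j^2 - 5*j) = (j - 5)*(j - 1)*(j + 4)*(j)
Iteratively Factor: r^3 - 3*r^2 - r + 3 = (r - 3)*(r^2 - 1) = (r - 3)*(r - 1)*(r + 1)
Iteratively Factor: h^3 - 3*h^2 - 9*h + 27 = (h - 3)*(h^2 - 9) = (h - 3)^2*(h + 3)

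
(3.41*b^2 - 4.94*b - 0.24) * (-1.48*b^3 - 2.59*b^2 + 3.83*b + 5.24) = -5.0468*b^5 - 1.5207*b^4 + 26.2101*b^3 - 0.430199999999999*b^2 - 26.8048*b - 1.2576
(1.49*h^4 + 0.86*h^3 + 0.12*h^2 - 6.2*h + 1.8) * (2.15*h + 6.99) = 3.2035*h^5 + 12.2641*h^4 + 6.2694*h^3 - 12.4912*h^2 - 39.468*h + 12.582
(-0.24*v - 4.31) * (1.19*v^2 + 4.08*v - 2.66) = -0.2856*v^3 - 6.1081*v^2 - 16.9464*v + 11.4646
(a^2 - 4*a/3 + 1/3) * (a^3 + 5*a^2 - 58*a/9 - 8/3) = a^5 + 11*a^4/3 - 115*a^3/9 + 205*a^2/27 + 38*a/27 - 8/9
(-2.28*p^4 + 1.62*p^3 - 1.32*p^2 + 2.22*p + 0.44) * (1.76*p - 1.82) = -4.0128*p^5 + 7.0008*p^4 - 5.2716*p^3 + 6.3096*p^2 - 3.266*p - 0.8008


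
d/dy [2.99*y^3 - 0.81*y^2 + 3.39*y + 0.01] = 8.97*y^2 - 1.62*y + 3.39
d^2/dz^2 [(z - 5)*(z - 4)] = 2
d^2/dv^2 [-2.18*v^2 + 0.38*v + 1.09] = -4.36000000000000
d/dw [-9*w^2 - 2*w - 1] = -18*w - 2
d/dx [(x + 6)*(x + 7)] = 2*x + 13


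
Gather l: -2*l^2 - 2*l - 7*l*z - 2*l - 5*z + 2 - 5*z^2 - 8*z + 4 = -2*l^2 + l*(-7*z - 4) - 5*z^2 - 13*z + 6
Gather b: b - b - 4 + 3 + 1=0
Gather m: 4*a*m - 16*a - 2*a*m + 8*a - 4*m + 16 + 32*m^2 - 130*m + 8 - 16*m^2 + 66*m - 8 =-8*a + 16*m^2 + m*(2*a - 68) + 16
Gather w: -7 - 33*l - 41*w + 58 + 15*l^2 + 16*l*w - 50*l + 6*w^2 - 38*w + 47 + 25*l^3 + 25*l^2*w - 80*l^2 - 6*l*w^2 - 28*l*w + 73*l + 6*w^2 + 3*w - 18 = 25*l^3 - 65*l^2 - 10*l + w^2*(12 - 6*l) + w*(25*l^2 - 12*l - 76) + 80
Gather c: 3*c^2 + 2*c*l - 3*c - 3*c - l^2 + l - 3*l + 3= 3*c^2 + c*(2*l - 6) - l^2 - 2*l + 3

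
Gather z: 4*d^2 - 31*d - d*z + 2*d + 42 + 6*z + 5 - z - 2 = 4*d^2 - 29*d + z*(5 - d) + 45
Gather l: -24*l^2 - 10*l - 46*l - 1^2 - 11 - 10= -24*l^2 - 56*l - 22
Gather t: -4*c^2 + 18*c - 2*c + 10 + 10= -4*c^2 + 16*c + 20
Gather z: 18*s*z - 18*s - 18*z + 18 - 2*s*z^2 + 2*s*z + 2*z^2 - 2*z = -18*s + z^2*(2 - 2*s) + z*(20*s - 20) + 18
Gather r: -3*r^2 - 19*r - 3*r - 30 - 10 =-3*r^2 - 22*r - 40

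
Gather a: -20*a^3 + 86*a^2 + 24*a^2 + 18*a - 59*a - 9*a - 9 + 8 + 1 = -20*a^3 + 110*a^2 - 50*a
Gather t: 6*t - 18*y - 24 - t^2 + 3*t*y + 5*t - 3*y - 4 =-t^2 + t*(3*y + 11) - 21*y - 28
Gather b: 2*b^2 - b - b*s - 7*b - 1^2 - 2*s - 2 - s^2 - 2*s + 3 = 2*b^2 + b*(-s - 8) - s^2 - 4*s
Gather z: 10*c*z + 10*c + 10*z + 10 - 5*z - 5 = 10*c + z*(10*c + 5) + 5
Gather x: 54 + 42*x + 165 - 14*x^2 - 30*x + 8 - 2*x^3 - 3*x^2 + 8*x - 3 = -2*x^3 - 17*x^2 + 20*x + 224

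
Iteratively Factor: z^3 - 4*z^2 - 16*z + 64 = (z - 4)*(z^2 - 16) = (z - 4)*(z + 4)*(z - 4)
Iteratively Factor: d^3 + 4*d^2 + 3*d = (d + 3)*(d^2 + d) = d*(d + 3)*(d + 1)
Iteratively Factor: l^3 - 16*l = (l)*(l^2 - 16) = l*(l + 4)*(l - 4)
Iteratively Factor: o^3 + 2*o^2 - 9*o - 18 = (o - 3)*(o^2 + 5*o + 6) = (o - 3)*(o + 2)*(o + 3)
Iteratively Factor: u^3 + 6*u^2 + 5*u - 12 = (u + 4)*(u^2 + 2*u - 3) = (u - 1)*(u + 4)*(u + 3)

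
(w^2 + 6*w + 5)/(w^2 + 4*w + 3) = (w + 5)/(w + 3)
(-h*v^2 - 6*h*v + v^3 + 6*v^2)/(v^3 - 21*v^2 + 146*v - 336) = v*(-h*v - 6*h + v^2 + 6*v)/(v^3 - 21*v^2 + 146*v - 336)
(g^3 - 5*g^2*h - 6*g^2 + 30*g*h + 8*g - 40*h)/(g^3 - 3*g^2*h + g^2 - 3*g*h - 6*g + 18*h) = (g^2 - 5*g*h - 4*g + 20*h)/(g^2 - 3*g*h + 3*g - 9*h)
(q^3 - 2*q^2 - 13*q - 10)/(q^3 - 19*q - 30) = (q + 1)/(q + 3)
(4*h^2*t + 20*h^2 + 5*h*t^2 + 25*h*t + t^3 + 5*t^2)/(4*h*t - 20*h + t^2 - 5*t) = (h*t + 5*h + t^2 + 5*t)/(t - 5)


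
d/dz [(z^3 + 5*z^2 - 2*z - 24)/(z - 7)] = 2*(z^3 - 8*z^2 - 35*z + 19)/(z^2 - 14*z + 49)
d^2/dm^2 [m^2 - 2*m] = 2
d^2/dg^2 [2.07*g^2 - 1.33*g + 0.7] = 4.14000000000000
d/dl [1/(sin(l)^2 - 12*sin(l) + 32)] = 2*(6 - sin(l))*cos(l)/(sin(l)^2 - 12*sin(l) + 32)^2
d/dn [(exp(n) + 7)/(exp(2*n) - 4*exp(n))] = (-exp(2*n) - 14*exp(n) + 28)*exp(-n)/(exp(2*n) - 8*exp(n) + 16)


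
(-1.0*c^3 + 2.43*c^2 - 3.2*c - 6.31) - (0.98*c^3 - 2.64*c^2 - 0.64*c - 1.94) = -1.98*c^3 + 5.07*c^2 - 2.56*c - 4.37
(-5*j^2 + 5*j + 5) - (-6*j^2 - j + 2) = j^2 + 6*j + 3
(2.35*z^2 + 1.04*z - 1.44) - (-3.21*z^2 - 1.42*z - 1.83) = 5.56*z^2 + 2.46*z + 0.39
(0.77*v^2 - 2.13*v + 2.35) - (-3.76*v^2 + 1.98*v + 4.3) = 4.53*v^2 - 4.11*v - 1.95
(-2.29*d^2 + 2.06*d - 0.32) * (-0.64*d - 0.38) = 1.4656*d^3 - 0.4482*d^2 - 0.578*d + 0.1216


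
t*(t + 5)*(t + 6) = t^3 + 11*t^2 + 30*t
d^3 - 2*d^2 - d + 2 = (d - 2)*(d - 1)*(d + 1)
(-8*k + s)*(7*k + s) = -56*k^2 - k*s + s^2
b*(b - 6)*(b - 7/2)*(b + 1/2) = b^4 - 9*b^3 + 65*b^2/4 + 21*b/2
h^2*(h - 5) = h^3 - 5*h^2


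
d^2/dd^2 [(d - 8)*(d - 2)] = 2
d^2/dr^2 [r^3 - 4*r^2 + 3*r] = 6*r - 8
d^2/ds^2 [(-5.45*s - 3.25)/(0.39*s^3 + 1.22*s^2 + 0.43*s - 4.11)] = (-4.97367*s^5 - 21.49056*s^4 - 39.13723*s^3 - 137.12361*s^2 - 205.45059*s - 53.05772)/(0.059319*s^9 + 0.556686*s^8 + 1.937637*s^7 + 1.168019*s^6 - 9.596859*s^5 - 21.81072*s^4 + 6.906628*s^3 + 59.545269*s^2 + 21.790809*s - 69.426531)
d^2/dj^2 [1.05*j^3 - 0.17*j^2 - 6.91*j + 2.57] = 6.3*j - 0.34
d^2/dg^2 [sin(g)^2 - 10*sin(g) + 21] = 10*sin(g) + 2*cos(2*g)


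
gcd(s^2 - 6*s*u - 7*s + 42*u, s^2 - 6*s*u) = s - 6*u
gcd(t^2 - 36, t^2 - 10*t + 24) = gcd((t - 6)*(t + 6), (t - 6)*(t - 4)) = t - 6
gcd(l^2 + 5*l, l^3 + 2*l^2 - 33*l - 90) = l + 5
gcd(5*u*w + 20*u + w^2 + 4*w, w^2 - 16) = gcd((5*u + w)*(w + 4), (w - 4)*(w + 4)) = w + 4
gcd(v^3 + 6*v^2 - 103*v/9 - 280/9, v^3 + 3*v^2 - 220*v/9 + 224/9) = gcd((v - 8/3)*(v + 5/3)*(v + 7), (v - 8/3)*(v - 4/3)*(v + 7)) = v^2 + 13*v/3 - 56/3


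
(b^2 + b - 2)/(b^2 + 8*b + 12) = (b - 1)/(b + 6)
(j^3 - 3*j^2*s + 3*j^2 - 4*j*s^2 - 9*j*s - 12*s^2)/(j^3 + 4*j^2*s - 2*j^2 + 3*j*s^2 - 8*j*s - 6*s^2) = (j^2 - 4*j*s + 3*j - 12*s)/(j^2 + 3*j*s - 2*j - 6*s)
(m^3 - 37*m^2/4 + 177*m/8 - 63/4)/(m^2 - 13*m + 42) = (8*m^2 - 26*m + 21)/(8*(m - 7))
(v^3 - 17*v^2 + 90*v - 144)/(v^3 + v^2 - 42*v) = (v^2 - 11*v + 24)/(v*(v + 7))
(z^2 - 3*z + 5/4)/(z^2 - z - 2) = (-z^2 + 3*z - 5/4)/(-z^2 + z + 2)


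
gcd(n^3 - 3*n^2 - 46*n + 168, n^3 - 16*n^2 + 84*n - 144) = n^2 - 10*n + 24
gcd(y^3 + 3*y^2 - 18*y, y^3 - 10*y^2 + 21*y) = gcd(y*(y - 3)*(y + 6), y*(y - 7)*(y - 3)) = y^2 - 3*y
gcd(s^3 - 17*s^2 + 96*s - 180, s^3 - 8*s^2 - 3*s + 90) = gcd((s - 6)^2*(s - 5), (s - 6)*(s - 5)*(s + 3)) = s^2 - 11*s + 30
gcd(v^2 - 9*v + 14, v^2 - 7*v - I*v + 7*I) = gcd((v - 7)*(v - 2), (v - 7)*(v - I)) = v - 7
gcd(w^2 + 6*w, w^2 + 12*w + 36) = w + 6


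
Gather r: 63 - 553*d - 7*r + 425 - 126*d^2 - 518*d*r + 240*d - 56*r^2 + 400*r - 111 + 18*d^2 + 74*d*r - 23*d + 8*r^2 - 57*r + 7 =-108*d^2 - 336*d - 48*r^2 + r*(336 - 444*d) + 384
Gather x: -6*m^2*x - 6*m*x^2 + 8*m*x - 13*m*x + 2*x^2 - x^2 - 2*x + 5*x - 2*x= x^2*(1 - 6*m) + x*(-6*m^2 - 5*m + 1)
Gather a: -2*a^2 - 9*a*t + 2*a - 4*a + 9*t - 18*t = -2*a^2 + a*(-9*t - 2) - 9*t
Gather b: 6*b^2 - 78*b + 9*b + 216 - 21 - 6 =6*b^2 - 69*b + 189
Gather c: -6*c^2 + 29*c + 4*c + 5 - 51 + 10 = -6*c^2 + 33*c - 36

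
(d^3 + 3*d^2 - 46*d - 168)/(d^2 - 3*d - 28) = d + 6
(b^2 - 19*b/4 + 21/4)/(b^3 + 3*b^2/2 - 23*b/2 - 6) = (4*b - 7)/(2*(2*b^2 + 9*b + 4))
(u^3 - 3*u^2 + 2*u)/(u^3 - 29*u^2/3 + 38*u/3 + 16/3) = 3*u*(u - 1)/(3*u^2 - 23*u - 8)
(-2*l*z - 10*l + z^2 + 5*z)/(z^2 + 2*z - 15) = (-2*l + z)/(z - 3)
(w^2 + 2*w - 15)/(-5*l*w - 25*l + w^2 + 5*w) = (w - 3)/(-5*l + w)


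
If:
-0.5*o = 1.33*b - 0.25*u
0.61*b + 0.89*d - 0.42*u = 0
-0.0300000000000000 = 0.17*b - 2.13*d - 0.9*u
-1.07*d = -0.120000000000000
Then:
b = -0.37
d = 0.11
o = 0.84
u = -0.30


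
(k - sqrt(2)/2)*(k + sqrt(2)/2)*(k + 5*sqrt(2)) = k^3 + 5*sqrt(2)*k^2 - k/2 - 5*sqrt(2)/2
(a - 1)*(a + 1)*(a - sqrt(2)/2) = a^3 - sqrt(2)*a^2/2 - a + sqrt(2)/2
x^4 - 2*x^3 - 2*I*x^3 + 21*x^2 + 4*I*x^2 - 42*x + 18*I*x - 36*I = (x - 2)*(x - 6*I)*(x + I)*(x + 3*I)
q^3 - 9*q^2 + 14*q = q*(q - 7)*(q - 2)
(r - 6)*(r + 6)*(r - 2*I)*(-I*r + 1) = -I*r^4 - r^3 + 34*I*r^2 + 36*r + 72*I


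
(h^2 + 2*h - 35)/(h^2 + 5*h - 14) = (h - 5)/(h - 2)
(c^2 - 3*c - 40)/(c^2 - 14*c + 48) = (c + 5)/(c - 6)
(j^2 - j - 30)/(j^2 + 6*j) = (j^2 - j - 30)/(j*(j + 6))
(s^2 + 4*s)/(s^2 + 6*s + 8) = s/(s + 2)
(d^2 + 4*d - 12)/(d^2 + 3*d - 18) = (d - 2)/(d - 3)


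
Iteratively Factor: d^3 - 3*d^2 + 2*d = (d - 2)*(d^2 - d) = d*(d - 2)*(d - 1)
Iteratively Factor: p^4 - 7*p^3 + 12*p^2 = (p)*(p^3 - 7*p^2 + 12*p) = p*(p - 3)*(p^2 - 4*p) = p^2*(p - 3)*(p - 4)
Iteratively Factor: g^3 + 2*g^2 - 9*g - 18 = (g - 3)*(g^2 + 5*g + 6) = (g - 3)*(g + 3)*(g + 2)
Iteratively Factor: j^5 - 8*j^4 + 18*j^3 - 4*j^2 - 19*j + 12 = (j - 1)*(j^4 - 7*j^3 + 11*j^2 + 7*j - 12) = (j - 1)*(j + 1)*(j^3 - 8*j^2 + 19*j - 12) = (j - 3)*(j - 1)*(j + 1)*(j^2 - 5*j + 4) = (j - 3)*(j - 1)^2*(j + 1)*(j - 4)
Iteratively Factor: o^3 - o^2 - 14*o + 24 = (o + 4)*(o^2 - 5*o + 6) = (o - 2)*(o + 4)*(o - 3)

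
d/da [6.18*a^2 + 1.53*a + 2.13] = 12.36*a + 1.53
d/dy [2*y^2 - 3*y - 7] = 4*y - 3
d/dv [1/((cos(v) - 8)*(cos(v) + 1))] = (2*cos(v) - 7)*sin(v)/((cos(v) - 8)^2*(cos(v) + 1)^2)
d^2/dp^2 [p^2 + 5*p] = 2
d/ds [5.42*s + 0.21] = 5.42000000000000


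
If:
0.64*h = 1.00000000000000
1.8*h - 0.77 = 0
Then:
No Solution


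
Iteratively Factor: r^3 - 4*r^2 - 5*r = (r + 1)*(r^2 - 5*r) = r*(r + 1)*(r - 5)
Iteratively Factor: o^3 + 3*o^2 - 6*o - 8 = (o - 2)*(o^2 + 5*o + 4) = (o - 2)*(o + 1)*(o + 4)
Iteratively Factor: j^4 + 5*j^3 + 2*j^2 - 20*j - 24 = (j + 3)*(j^3 + 2*j^2 - 4*j - 8) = (j + 2)*(j + 3)*(j^2 - 4) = (j - 2)*(j + 2)*(j + 3)*(j + 2)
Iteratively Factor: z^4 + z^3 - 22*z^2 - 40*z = (z - 5)*(z^3 + 6*z^2 + 8*z) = z*(z - 5)*(z^2 + 6*z + 8) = z*(z - 5)*(z + 4)*(z + 2)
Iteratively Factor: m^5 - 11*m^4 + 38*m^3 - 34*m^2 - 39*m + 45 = (m - 5)*(m^4 - 6*m^3 + 8*m^2 + 6*m - 9) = (m - 5)*(m - 1)*(m^3 - 5*m^2 + 3*m + 9) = (m - 5)*(m - 1)*(m + 1)*(m^2 - 6*m + 9) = (m - 5)*(m - 3)*(m - 1)*(m + 1)*(m - 3)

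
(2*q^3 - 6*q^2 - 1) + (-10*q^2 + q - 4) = 2*q^3 - 16*q^2 + q - 5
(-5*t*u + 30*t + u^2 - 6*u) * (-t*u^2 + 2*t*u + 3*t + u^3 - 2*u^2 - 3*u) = 5*t^2*u^3 - 40*t^2*u^2 + 45*t^2*u + 90*t^2 - 6*t*u^4 + 48*t*u^3 - 54*t*u^2 - 108*t*u + u^5 - 8*u^4 + 9*u^3 + 18*u^2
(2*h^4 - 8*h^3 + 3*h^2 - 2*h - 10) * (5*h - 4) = 10*h^5 - 48*h^4 + 47*h^3 - 22*h^2 - 42*h + 40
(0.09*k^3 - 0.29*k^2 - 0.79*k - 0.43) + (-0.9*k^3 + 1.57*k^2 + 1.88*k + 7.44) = -0.81*k^3 + 1.28*k^2 + 1.09*k + 7.01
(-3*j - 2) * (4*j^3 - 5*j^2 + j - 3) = -12*j^4 + 7*j^3 + 7*j^2 + 7*j + 6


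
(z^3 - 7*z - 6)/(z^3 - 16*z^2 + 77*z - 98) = (z^3 - 7*z - 6)/(z^3 - 16*z^2 + 77*z - 98)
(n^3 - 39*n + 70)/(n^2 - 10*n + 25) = (n^2 + 5*n - 14)/(n - 5)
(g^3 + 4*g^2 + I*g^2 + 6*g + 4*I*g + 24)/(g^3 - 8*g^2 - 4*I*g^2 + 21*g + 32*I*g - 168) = (g^2 + 2*g*(2 - I) - 8*I)/(g^2 - g*(8 + 7*I) + 56*I)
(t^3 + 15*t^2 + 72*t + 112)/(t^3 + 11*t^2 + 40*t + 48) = (t + 7)/(t + 3)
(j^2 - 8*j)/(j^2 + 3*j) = (j - 8)/(j + 3)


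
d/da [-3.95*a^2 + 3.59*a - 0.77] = 3.59 - 7.9*a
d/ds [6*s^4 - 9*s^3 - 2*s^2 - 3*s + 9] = 24*s^3 - 27*s^2 - 4*s - 3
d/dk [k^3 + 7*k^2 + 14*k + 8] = 3*k^2 + 14*k + 14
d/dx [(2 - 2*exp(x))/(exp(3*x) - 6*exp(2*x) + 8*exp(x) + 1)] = 2*(-(1 - exp(x))*(3*exp(2*x) - 12*exp(x) + 8) - exp(3*x) + 6*exp(2*x) - 8*exp(x) - 1)*exp(x)/(exp(3*x) - 6*exp(2*x) + 8*exp(x) + 1)^2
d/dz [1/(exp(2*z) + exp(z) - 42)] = (-2*exp(z) - 1)*exp(z)/(exp(2*z) + exp(z) - 42)^2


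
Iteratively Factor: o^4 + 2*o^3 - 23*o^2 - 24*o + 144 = (o - 3)*(o^3 + 5*o^2 - 8*o - 48) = (o - 3)*(o + 4)*(o^2 + o - 12) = (o - 3)^2*(o + 4)*(o + 4)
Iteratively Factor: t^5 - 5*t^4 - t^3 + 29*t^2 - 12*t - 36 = (t + 1)*(t^4 - 6*t^3 + 5*t^2 + 24*t - 36) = (t + 1)*(t + 2)*(t^3 - 8*t^2 + 21*t - 18) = (t - 3)*(t + 1)*(t + 2)*(t^2 - 5*t + 6) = (t - 3)^2*(t + 1)*(t + 2)*(t - 2)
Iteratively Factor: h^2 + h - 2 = (h - 1)*(h + 2)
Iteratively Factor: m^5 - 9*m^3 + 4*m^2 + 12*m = (m + 1)*(m^4 - m^3 - 8*m^2 + 12*m) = (m - 2)*(m + 1)*(m^3 + m^2 - 6*m) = (m - 2)^2*(m + 1)*(m^2 + 3*m) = m*(m - 2)^2*(m + 1)*(m + 3)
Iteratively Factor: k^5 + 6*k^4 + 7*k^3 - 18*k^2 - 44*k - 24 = (k + 1)*(k^4 + 5*k^3 + 2*k^2 - 20*k - 24) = (k + 1)*(k + 2)*(k^3 + 3*k^2 - 4*k - 12) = (k + 1)*(k + 2)*(k + 3)*(k^2 - 4) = (k - 2)*(k + 1)*(k + 2)*(k + 3)*(k + 2)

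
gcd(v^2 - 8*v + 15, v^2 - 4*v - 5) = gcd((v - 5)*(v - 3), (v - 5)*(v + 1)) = v - 5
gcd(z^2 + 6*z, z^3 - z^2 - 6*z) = z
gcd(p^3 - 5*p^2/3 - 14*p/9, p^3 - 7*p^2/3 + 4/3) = p + 2/3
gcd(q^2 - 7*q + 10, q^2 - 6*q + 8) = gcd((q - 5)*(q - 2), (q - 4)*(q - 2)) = q - 2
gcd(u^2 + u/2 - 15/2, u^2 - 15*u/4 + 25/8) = u - 5/2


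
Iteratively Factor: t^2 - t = (t - 1)*(t)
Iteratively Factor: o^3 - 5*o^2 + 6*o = (o - 3)*(o^2 - 2*o) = o*(o - 3)*(o - 2)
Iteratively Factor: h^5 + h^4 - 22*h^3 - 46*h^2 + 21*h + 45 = (h + 1)*(h^4 - 22*h^2 - 24*h + 45) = (h - 1)*(h + 1)*(h^3 + h^2 - 21*h - 45) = (h - 5)*(h - 1)*(h + 1)*(h^2 + 6*h + 9) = (h - 5)*(h - 1)*(h + 1)*(h + 3)*(h + 3)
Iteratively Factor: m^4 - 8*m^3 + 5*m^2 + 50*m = (m)*(m^3 - 8*m^2 + 5*m + 50) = m*(m - 5)*(m^2 - 3*m - 10) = m*(m - 5)*(m + 2)*(m - 5)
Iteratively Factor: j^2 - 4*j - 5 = (j + 1)*(j - 5)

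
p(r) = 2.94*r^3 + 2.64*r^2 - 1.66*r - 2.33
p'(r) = 8.82*r^2 + 5.28*r - 1.66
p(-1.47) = -3.52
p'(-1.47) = 9.64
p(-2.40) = -23.78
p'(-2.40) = 36.47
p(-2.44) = -25.27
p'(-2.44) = 37.97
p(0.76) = -0.78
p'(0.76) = 7.45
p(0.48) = -2.19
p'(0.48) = 2.91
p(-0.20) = -1.92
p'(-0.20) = -2.36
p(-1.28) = -2.05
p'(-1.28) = 6.03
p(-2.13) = -15.23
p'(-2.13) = 27.11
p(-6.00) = -532.37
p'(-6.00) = 284.18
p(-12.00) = -4682.57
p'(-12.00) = 1205.06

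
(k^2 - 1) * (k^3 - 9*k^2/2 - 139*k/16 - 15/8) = k^5 - 9*k^4/2 - 155*k^3/16 + 21*k^2/8 + 139*k/16 + 15/8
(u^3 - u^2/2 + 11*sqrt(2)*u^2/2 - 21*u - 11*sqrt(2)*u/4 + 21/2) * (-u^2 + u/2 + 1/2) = -u^5 - 11*sqrt(2)*u^4/2 + u^4 + 11*sqrt(2)*u^3/2 + 85*u^3/4 - 85*u^2/4 + 11*sqrt(2)*u^2/8 - 21*u/4 - 11*sqrt(2)*u/8 + 21/4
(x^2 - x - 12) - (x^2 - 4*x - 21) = 3*x + 9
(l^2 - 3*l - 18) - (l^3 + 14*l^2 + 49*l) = -l^3 - 13*l^2 - 52*l - 18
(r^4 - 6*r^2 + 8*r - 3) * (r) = r^5 - 6*r^3 + 8*r^2 - 3*r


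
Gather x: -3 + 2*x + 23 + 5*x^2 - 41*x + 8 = 5*x^2 - 39*x + 28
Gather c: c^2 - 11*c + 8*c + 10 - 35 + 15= c^2 - 3*c - 10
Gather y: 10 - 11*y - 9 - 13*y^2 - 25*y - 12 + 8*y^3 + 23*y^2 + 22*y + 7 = 8*y^3 + 10*y^2 - 14*y - 4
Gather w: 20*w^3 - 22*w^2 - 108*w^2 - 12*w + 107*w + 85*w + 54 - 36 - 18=20*w^3 - 130*w^2 + 180*w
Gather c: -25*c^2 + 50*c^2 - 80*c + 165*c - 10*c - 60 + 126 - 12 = 25*c^2 + 75*c + 54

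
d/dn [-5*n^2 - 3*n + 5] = -10*n - 3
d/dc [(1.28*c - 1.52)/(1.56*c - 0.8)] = (2.101632*c - 1.07776)/(1.56*c - 0.8)^3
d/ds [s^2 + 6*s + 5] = 2*s + 6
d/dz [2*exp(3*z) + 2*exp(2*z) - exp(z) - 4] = (6*exp(2*z) + 4*exp(z) - 1)*exp(z)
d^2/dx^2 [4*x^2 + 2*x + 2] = 8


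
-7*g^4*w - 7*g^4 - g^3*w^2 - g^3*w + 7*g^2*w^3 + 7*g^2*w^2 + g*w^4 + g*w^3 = (-g + w)*(g + w)*(7*g + w)*(g*w + g)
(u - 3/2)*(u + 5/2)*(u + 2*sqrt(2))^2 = u^4 + u^3 + 4*sqrt(2)*u^3 + 17*u^2/4 + 4*sqrt(2)*u^2 - 15*sqrt(2)*u + 8*u - 30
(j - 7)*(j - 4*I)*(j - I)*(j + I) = j^4 - 7*j^3 - 4*I*j^3 + j^2 + 28*I*j^2 - 7*j - 4*I*j + 28*I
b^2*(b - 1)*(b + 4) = b^4 + 3*b^3 - 4*b^2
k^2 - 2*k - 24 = (k - 6)*(k + 4)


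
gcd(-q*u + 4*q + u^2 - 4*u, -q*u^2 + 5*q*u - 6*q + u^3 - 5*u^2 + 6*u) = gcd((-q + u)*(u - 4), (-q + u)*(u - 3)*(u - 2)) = q - u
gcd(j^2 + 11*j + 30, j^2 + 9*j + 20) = j + 5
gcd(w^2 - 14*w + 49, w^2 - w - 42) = w - 7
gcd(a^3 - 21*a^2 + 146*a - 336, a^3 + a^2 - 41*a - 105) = a - 7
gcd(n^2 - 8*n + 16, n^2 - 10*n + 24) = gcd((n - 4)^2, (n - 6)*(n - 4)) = n - 4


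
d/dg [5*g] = 5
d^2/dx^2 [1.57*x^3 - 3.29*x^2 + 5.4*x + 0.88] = 9.42*x - 6.58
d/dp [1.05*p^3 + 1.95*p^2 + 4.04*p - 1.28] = 3.15*p^2 + 3.9*p + 4.04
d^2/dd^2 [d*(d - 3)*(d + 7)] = 6*d + 8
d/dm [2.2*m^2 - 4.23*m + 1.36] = 4.4*m - 4.23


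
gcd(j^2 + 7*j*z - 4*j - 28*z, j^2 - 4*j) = j - 4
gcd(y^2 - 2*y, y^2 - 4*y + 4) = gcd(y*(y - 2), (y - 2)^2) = y - 2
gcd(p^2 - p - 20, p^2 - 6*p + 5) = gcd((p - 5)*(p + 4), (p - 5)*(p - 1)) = p - 5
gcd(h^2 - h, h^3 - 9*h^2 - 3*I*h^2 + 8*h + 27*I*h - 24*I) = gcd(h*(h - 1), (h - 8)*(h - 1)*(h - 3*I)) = h - 1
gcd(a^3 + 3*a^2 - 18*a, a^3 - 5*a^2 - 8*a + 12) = 1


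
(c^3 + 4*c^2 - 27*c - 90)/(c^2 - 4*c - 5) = (c^2 + 9*c + 18)/(c + 1)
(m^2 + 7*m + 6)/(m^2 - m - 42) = (m + 1)/(m - 7)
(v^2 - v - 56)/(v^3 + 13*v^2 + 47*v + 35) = (v - 8)/(v^2 + 6*v + 5)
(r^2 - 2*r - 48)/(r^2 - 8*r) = (r + 6)/r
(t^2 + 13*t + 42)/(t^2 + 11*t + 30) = (t + 7)/(t + 5)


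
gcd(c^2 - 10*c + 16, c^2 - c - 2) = c - 2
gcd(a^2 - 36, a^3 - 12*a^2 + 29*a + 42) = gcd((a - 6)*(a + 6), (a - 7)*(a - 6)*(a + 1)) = a - 6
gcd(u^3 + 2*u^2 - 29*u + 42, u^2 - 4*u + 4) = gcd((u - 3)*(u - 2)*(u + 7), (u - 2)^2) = u - 2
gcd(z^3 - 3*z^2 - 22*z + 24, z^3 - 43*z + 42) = z^2 - 7*z + 6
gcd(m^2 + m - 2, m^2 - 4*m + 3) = m - 1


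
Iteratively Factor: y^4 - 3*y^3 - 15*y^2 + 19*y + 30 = (y + 3)*(y^3 - 6*y^2 + 3*y + 10) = (y - 5)*(y + 3)*(y^2 - y - 2) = (y - 5)*(y - 2)*(y + 3)*(y + 1)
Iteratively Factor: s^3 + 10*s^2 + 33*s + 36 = (s + 4)*(s^2 + 6*s + 9) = (s + 3)*(s + 4)*(s + 3)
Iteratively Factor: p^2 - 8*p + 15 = (p - 5)*(p - 3)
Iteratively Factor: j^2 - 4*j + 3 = (j - 1)*(j - 3)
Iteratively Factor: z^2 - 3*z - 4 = (z - 4)*(z + 1)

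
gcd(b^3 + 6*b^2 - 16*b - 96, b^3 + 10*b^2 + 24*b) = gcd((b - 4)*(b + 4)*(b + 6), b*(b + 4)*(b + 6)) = b^2 + 10*b + 24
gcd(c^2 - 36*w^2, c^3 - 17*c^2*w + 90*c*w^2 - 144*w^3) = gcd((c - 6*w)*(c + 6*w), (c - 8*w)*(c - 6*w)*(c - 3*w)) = -c + 6*w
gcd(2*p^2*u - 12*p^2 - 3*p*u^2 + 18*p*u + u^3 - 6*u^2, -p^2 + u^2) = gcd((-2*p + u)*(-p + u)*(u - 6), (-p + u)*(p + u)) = p - u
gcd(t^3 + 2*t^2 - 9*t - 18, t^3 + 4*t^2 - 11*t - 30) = t^2 - t - 6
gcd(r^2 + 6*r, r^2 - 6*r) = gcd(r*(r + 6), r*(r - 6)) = r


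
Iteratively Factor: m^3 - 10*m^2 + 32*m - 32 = (m - 4)*(m^2 - 6*m + 8) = (m - 4)*(m - 2)*(m - 4)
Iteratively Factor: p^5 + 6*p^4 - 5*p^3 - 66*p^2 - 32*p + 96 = (p + 4)*(p^4 + 2*p^3 - 13*p^2 - 14*p + 24) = (p + 4)^2*(p^3 - 2*p^2 - 5*p + 6) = (p + 2)*(p + 4)^2*(p^2 - 4*p + 3) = (p - 1)*(p + 2)*(p + 4)^2*(p - 3)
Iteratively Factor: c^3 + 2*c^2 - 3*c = (c + 3)*(c^2 - c) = (c - 1)*(c + 3)*(c)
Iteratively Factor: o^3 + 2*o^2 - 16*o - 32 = (o + 4)*(o^2 - 2*o - 8) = (o - 4)*(o + 4)*(o + 2)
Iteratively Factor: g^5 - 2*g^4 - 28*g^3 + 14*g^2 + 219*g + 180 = (g + 3)*(g^4 - 5*g^3 - 13*g^2 + 53*g + 60) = (g - 5)*(g + 3)*(g^3 - 13*g - 12) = (g - 5)*(g + 3)^2*(g^2 - 3*g - 4) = (g - 5)*(g - 4)*(g + 3)^2*(g + 1)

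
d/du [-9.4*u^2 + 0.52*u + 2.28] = 0.52 - 18.8*u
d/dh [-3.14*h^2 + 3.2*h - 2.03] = 3.2 - 6.28*h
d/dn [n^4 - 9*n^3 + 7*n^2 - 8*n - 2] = 4*n^3 - 27*n^2 + 14*n - 8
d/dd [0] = 0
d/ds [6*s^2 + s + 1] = 12*s + 1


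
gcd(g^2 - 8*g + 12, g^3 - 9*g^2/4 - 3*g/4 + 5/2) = g - 2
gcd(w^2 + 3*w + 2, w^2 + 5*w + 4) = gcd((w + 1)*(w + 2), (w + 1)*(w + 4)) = w + 1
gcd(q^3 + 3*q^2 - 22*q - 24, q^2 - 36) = q + 6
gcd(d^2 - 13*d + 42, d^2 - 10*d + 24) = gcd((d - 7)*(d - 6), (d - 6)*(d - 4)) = d - 6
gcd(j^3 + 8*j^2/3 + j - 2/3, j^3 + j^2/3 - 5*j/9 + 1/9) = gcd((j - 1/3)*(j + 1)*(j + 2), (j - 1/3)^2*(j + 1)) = j^2 + 2*j/3 - 1/3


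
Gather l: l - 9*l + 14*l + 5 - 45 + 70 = 6*l + 30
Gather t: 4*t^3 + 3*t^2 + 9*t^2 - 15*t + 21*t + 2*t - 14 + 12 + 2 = 4*t^3 + 12*t^2 + 8*t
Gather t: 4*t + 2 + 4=4*t + 6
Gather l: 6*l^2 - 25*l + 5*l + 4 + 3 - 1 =6*l^2 - 20*l + 6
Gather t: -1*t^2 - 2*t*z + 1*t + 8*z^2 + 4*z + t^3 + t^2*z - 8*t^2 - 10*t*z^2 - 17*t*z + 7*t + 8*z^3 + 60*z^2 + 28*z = t^3 + t^2*(z - 9) + t*(-10*z^2 - 19*z + 8) + 8*z^3 + 68*z^2 + 32*z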